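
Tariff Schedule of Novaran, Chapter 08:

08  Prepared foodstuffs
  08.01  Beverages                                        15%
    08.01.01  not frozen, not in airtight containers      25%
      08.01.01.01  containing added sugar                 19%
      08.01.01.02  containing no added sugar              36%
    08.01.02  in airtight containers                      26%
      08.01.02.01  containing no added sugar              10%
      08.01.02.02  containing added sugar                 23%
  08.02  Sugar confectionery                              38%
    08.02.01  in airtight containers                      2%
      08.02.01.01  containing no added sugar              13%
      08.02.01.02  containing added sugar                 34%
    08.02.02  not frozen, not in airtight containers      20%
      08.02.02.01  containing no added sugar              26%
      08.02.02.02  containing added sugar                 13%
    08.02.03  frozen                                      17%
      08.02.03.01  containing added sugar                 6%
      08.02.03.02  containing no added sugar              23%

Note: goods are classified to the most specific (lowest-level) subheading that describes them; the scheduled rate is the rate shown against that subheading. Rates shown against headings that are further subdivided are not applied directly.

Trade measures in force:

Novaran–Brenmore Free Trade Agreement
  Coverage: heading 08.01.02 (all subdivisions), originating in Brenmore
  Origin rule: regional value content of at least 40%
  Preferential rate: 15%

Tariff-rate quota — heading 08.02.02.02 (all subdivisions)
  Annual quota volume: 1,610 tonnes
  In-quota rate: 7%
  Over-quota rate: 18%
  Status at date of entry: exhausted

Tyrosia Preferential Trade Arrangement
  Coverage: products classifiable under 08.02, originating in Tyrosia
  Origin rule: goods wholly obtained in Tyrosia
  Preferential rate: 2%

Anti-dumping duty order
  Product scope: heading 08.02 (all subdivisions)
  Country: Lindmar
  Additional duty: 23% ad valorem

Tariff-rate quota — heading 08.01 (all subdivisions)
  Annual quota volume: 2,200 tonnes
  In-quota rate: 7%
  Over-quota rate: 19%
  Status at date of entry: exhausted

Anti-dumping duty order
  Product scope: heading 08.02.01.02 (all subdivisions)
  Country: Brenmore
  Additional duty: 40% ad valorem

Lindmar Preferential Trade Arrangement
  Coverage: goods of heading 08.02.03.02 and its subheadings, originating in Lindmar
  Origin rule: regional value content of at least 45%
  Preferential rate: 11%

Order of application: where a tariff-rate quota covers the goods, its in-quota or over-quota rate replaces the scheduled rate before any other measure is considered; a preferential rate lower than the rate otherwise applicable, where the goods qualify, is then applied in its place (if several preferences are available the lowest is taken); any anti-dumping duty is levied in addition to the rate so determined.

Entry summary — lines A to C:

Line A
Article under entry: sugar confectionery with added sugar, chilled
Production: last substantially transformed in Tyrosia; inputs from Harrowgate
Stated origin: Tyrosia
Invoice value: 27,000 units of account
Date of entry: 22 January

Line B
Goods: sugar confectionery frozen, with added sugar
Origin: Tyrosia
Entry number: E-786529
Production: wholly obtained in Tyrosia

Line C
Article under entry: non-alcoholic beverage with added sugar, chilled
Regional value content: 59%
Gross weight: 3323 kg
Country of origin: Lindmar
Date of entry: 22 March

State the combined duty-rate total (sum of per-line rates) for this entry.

39%

Line A: sugar confectionery → 08.02; chilled → 08.02.02; with added sugar → 08.02.02.02. Scheduled 13%. quota on 08.02.02.02 exhausted → over-quota 18%; Tyrosia agreement on 08.02: not wholly obtained. → 18%.
Line B: sugar confectionery → 08.02; frozen → 08.02.03; with added sugar → 08.02.03.01. Scheduled 6%. Tyrosia agreement on 08.02: wholly obtained → 2% available; preferential 2%. → 2%.
Line C: non-alcoholic beverage → 08.01; chilled → 08.01.01; with added sugar → 08.01.01.01. Scheduled 19%. quota on 08.01 exhausted → over-quota 19%; Lindmar agreement on 08.02.03.02: 08.01.01.01 not covered. → 19%.
Sum: 18% + 2% + 19% = 39%.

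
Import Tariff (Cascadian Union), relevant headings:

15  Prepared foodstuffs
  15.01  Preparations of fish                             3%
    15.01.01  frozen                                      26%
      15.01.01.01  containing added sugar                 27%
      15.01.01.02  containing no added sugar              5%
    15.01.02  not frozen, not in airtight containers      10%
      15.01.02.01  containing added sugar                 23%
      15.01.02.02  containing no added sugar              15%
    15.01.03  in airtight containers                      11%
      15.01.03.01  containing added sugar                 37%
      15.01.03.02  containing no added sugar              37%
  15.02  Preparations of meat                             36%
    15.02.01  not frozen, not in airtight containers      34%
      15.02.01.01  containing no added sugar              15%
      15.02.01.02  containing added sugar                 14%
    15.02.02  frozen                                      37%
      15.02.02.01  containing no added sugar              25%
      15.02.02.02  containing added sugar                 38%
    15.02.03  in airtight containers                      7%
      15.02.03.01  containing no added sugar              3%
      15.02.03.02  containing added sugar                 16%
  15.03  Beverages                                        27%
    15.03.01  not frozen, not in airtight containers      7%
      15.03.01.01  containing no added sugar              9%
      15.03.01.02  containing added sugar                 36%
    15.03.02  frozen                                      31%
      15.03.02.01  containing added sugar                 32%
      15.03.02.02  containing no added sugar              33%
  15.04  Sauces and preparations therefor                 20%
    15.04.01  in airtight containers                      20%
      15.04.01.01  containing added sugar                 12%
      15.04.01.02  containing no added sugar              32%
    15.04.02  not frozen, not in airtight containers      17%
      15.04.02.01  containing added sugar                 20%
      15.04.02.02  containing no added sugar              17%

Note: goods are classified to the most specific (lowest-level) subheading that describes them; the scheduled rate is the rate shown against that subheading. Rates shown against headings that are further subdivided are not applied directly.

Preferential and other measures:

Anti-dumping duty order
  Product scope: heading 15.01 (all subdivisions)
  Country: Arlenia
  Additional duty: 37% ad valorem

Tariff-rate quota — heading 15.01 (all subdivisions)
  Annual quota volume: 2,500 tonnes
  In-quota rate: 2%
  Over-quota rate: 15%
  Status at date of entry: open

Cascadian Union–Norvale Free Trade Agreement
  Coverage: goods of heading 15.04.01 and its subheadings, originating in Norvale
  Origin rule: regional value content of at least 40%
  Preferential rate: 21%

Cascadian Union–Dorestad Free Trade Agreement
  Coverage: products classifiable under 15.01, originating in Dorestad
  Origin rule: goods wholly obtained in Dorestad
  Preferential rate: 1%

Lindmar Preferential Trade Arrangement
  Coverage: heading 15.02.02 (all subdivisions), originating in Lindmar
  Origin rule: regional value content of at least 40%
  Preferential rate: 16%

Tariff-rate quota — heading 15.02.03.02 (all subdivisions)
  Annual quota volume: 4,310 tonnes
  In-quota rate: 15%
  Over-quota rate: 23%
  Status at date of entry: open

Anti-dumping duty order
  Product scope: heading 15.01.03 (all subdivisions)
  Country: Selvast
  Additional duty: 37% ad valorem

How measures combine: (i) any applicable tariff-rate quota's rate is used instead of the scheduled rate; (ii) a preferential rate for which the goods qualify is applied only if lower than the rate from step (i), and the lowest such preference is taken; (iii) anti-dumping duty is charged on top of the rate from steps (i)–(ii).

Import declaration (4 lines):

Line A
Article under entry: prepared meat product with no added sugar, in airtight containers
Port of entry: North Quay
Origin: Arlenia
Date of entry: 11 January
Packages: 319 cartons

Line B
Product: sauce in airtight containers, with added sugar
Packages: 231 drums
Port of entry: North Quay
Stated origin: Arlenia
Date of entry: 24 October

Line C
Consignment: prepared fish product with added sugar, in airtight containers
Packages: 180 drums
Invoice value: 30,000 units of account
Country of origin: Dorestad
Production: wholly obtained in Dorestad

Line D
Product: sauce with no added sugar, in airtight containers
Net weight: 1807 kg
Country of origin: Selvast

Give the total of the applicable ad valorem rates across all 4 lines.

48%

Line A: prepared meat product → 15.02; in airtight containers → 15.02.03; with no added sugar → 15.02.03.01. Scheduled 3%. No special measure applies. → 3%.
Line B: sauce → 15.04; in airtight containers → 15.04.01; with added sugar → 15.04.01.01. Scheduled 12%. No special measure applies. → 12%.
Line C: prepared fish product → 15.01; in airtight containers → 15.01.03; with added sugar → 15.01.03.01. Scheduled 37%. quota on 15.01 open → in-quota 2%; Dorestad agreement on 15.01: wholly obtained → 1% available; preferential 1%. → 1%.
Line D: sauce → 15.04; in airtight containers → 15.04.01; with no added sugar → 15.04.01.02. Scheduled 32%. No special measure applies. → 32%.
Sum: 3% + 12% + 1% + 32% = 48%.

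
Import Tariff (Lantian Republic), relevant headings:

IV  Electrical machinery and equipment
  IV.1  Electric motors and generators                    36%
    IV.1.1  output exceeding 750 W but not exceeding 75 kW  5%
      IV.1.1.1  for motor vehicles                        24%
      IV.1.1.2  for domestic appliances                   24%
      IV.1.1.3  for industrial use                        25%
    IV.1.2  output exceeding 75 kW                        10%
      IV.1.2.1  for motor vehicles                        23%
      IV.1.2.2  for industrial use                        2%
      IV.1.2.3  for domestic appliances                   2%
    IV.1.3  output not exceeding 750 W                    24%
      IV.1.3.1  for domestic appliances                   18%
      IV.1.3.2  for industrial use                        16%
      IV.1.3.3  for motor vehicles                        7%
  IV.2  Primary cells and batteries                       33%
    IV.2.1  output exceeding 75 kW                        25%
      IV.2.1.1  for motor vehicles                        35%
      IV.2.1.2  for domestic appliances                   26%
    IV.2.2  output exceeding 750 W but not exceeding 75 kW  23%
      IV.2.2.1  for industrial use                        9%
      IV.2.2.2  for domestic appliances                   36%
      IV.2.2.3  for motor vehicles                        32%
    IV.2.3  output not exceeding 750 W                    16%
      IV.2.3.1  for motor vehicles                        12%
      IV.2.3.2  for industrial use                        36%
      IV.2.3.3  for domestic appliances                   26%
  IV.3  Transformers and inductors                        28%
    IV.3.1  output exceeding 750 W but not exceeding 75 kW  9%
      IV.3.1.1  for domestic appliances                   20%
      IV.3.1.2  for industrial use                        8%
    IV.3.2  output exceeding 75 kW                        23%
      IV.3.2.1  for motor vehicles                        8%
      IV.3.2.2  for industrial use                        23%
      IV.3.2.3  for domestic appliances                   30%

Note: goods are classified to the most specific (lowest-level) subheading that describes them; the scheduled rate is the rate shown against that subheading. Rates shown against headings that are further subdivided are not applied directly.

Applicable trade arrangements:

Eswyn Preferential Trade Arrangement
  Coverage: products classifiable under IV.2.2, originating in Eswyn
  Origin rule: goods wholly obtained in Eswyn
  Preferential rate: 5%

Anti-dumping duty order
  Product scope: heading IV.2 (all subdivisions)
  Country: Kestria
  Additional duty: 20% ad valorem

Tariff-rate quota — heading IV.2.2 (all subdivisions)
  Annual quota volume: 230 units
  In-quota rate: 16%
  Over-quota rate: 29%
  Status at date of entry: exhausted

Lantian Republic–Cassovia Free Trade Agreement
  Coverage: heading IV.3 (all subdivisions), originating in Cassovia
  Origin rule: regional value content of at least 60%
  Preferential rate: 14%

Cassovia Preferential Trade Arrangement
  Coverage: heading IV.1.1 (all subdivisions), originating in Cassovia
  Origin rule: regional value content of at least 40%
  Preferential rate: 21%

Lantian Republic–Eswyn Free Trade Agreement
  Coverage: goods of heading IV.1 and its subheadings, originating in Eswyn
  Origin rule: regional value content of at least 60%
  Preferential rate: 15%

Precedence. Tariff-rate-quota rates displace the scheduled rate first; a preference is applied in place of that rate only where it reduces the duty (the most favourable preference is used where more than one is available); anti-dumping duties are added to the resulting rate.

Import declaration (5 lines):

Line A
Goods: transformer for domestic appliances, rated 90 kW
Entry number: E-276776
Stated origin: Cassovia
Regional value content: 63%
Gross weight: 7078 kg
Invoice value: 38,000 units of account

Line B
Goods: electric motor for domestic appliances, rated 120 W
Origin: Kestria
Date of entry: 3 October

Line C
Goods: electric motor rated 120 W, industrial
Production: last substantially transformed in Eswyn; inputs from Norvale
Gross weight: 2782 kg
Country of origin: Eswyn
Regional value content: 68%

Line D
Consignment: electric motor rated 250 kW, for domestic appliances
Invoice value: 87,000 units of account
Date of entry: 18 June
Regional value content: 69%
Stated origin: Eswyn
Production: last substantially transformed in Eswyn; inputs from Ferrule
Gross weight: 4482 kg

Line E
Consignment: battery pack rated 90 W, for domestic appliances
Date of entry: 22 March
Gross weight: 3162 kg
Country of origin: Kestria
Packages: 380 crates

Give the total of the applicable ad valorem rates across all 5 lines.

Line A: transformer → IV.3; rated 90 kW → IV.3.2; for domestic appliances → IV.3.2.3. Scheduled 30%. Cassovia agreement on IV.3: RVC ≥ 60% → 14% available; Cassovia agreement on IV.1.1: IV.3.2.3 not covered; preferential 14%. → 14%.
Line B: electric motor → IV.1; rated 120 W → IV.1.3; for domestic appliances → IV.1.3.1. Scheduled 18%. No special measure applies. → 18%.
Line C: electric motor → IV.1; rated 120 W → IV.1.3; industrial → IV.1.3.2. Scheduled 16%. Eswyn agreement on IV.2.2: IV.1.3.2 not covered; Eswyn agreement on IV.1: RVC ≥ 60% → 15% available; preferential 15%. → 15%.
Line D: electric motor → IV.1; rated 250 kW → IV.1.2; for domestic appliances → IV.1.2.3. Scheduled 2%. Eswyn agreement on IV.2.2: IV.1.2.3 not covered; Eswyn agreement on IV.1: RVC ≥ 60% → 15% available; preference 15% not lower than 2% → no reduction. → 2%.
Line E: battery pack → IV.2; rated 90 W → IV.2.3; for domestic appliances → IV.2.3.3. Scheduled 26%. anti-dumping (Kestria, IV.2): +20%; total 26% + 20% = 46%. → 46%.
Sum: 14% + 18% + 15% + 2% + 46% = 95%.

95%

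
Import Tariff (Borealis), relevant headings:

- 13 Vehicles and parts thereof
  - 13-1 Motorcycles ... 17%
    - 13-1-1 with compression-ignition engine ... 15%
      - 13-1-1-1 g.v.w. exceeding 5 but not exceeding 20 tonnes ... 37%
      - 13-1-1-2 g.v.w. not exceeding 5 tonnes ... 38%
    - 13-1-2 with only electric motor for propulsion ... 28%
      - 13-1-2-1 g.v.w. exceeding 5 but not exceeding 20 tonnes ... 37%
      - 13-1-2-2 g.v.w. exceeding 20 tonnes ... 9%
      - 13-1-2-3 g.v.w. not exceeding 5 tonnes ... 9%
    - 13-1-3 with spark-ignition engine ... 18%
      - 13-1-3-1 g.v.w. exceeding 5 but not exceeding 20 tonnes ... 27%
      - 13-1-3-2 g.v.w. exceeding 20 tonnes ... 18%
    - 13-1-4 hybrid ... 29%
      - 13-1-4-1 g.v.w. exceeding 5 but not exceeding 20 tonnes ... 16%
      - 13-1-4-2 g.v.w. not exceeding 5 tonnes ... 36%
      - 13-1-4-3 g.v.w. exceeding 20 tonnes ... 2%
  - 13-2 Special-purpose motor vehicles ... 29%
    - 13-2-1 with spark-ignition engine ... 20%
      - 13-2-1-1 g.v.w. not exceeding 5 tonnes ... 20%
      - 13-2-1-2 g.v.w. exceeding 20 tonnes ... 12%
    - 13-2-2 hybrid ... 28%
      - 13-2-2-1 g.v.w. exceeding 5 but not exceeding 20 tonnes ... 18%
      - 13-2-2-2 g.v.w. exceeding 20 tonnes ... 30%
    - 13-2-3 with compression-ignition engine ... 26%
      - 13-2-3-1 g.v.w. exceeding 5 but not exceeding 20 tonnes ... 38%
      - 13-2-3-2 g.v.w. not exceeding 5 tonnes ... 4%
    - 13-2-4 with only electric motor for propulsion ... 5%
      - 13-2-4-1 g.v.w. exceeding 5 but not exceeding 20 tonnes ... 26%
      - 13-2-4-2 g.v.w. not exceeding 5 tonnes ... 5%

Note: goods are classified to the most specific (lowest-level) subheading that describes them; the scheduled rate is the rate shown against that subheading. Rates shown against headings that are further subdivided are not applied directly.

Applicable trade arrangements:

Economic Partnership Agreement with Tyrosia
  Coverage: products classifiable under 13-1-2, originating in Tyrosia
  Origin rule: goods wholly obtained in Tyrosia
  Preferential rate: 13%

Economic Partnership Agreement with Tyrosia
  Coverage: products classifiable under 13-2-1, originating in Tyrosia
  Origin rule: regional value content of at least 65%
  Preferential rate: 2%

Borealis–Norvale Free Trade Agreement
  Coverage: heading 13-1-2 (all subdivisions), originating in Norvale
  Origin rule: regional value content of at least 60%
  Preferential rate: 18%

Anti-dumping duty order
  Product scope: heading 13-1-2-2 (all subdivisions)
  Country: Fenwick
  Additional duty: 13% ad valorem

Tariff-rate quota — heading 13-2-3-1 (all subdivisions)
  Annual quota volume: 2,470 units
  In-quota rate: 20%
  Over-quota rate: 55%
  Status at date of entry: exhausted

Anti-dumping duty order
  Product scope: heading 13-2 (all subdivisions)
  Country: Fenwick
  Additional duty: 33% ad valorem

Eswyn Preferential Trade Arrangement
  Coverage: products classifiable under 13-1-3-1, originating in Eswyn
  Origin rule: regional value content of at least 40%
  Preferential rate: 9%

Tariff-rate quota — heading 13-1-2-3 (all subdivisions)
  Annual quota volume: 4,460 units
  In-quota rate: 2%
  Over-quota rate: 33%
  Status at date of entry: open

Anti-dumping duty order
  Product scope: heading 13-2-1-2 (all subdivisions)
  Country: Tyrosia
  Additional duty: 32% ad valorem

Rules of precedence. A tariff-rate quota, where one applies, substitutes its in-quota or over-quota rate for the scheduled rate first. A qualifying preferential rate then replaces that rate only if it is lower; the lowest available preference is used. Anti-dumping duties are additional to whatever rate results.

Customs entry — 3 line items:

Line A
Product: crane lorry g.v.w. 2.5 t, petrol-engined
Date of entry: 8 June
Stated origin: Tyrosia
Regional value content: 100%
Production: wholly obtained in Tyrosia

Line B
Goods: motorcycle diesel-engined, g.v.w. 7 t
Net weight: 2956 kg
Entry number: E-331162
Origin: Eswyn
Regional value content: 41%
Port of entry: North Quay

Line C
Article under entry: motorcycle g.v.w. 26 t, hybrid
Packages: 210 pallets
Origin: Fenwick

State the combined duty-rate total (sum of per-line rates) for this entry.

Line A: crane lorry → 13-2; petrol-engined → 13-2-1; g.v.w. 2.5 t → 13-2-1-1. Scheduled 20%. Tyrosia agreement on 13-1-2: 13-2-1-1 not covered; Tyrosia agreement on 13-2-1: RVC ≥ 65% → 2% available; preferential 2%. → 2%.
Line B: motorcycle → 13-1; diesel-engined → 13-1-1; g.v.w. 7 t → 13-1-1-1. Scheduled 37%. Eswyn agreement on 13-1-3-1: 13-1-1-1 not covered. → 37%.
Line C: motorcycle → 13-1; hybrid → 13-1-4; g.v.w. 26 t → 13-1-4-3. Scheduled 2%. No special measure applies. → 2%.
Sum: 2% + 37% + 2% = 41%.

41%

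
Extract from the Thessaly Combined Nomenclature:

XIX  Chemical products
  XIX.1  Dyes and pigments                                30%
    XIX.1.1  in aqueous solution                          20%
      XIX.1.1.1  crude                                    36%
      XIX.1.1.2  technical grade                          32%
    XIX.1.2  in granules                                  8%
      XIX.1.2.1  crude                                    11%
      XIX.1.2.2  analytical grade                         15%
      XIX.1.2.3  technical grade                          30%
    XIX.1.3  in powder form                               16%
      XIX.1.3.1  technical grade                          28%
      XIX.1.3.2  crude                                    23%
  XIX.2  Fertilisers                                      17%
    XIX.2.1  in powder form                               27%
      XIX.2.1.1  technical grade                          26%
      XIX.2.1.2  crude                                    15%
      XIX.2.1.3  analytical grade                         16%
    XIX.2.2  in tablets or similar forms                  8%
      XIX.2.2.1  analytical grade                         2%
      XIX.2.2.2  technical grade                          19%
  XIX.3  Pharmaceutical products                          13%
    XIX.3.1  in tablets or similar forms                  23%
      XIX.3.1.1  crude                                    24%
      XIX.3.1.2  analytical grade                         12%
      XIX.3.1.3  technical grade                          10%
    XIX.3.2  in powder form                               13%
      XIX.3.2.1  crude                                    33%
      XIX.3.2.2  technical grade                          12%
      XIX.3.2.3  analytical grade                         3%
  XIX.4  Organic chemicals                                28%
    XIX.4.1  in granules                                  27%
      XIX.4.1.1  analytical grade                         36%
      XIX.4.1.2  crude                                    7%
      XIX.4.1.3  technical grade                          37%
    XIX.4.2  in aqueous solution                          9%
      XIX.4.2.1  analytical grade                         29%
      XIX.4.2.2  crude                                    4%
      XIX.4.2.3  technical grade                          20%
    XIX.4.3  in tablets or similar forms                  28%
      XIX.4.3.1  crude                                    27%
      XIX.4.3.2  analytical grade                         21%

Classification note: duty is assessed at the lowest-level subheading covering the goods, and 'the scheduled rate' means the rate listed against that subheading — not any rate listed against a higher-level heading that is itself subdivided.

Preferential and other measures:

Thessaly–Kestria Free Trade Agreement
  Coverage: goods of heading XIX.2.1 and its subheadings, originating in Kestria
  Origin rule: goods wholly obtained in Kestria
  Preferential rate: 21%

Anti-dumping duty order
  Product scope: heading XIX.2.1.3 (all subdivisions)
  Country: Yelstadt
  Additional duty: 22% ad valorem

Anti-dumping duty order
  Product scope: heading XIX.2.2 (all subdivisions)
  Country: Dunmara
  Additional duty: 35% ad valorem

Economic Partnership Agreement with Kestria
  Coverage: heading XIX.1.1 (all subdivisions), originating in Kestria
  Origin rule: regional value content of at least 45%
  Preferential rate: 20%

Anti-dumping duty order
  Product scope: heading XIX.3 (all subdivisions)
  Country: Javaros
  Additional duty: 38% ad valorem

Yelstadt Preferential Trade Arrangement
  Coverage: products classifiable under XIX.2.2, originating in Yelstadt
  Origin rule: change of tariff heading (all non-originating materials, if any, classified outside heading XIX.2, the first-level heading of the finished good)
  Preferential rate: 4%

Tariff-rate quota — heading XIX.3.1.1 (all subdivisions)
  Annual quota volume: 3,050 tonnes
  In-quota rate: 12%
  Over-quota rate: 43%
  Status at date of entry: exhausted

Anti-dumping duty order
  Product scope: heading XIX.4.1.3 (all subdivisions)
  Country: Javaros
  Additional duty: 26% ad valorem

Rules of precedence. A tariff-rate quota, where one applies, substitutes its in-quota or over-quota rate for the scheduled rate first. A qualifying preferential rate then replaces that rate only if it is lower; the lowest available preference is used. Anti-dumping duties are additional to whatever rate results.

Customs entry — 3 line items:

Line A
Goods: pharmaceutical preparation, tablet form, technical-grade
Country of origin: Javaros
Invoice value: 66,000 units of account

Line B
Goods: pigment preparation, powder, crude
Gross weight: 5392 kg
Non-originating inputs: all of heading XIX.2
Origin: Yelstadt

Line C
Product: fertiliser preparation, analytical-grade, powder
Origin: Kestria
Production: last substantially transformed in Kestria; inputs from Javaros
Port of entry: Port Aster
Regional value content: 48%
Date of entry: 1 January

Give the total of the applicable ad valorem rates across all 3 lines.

87%

Line A: pharmaceutical → XIX.3; tablet form → XIX.3.1; technical-grade → XIX.3.1.3. Scheduled 10%. anti-dumping (Javaros, XIX.3): +38%; total 10% + 38% = 48%. → 48%.
Line B: pigment → XIX.1; powder → XIX.1.3; crude → XIX.1.3.2. Scheduled 23%. Yelstadt agreement on XIX.2.2: XIX.1.3.2 not covered. → 23%.
Line C: fertiliser → XIX.2; powder → XIX.2.1; analytical-grade → XIX.2.1.3. Scheduled 16%. Kestria agreement on XIX.2.1: not wholly obtained; Kestria agreement on XIX.1.1: XIX.2.1.3 not covered. → 16%.
Sum: 48% + 23% + 16% = 87%.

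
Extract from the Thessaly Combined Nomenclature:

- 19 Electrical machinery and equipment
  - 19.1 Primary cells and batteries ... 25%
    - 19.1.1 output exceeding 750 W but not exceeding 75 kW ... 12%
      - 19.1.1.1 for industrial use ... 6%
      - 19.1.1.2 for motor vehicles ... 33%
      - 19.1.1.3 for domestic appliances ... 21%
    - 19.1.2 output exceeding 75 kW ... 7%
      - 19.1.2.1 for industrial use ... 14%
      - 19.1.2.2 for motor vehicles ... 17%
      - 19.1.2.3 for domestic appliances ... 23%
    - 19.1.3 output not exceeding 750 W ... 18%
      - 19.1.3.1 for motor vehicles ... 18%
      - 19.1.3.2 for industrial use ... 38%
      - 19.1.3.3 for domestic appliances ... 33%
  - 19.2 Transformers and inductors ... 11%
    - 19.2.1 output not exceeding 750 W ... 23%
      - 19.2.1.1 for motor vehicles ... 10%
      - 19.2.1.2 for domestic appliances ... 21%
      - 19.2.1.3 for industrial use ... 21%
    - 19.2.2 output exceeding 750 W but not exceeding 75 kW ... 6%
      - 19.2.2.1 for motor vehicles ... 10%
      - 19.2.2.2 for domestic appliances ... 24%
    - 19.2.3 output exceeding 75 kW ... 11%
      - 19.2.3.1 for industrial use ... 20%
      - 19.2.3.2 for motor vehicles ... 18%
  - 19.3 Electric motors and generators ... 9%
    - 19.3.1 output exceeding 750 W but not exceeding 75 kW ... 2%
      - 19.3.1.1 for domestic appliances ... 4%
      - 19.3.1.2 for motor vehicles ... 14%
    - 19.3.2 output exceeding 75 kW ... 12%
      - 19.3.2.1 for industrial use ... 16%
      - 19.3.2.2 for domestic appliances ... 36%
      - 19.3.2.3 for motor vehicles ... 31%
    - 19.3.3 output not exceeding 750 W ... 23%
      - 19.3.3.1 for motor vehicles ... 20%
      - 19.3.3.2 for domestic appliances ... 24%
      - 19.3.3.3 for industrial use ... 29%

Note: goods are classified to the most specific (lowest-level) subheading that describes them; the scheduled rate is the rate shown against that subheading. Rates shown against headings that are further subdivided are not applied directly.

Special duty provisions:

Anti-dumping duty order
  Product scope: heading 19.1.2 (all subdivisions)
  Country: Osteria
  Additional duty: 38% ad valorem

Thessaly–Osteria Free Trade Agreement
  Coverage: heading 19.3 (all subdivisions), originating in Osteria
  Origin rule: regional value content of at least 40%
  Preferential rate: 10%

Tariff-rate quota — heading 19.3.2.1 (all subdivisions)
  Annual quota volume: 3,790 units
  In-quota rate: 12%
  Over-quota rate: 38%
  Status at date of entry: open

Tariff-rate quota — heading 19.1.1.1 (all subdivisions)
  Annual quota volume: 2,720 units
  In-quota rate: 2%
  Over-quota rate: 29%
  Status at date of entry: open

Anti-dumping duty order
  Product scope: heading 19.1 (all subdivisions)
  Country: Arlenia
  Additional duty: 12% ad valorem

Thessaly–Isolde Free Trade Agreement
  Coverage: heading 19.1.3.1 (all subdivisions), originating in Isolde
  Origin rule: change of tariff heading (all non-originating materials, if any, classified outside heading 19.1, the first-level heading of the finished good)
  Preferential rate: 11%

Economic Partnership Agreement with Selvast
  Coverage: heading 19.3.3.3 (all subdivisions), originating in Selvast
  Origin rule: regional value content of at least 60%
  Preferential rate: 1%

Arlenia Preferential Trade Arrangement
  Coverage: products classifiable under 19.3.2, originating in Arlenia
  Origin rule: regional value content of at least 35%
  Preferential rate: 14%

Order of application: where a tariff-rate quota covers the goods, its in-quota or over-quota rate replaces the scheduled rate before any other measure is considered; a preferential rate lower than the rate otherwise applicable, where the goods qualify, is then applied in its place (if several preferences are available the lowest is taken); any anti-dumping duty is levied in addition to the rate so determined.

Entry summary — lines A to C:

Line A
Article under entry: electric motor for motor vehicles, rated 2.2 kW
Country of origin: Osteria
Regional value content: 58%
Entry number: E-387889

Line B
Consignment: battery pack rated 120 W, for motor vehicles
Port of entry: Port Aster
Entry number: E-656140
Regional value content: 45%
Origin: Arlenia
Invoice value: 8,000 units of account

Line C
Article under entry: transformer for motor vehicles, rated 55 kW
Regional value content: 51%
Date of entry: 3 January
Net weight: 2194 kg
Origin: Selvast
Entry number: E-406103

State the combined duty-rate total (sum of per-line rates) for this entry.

Line A: electric motor → 19.3; rated 2.2 kW → 19.3.1; for motor vehicles → 19.3.1.2. Scheduled 14%. Osteria agreement on 19.3: RVC ≥ 40% → 10% available; preferential 10%. → 10%.
Line B: battery pack → 19.1; rated 120 W → 19.1.3; for motor vehicles → 19.1.3.1. Scheduled 18%. Arlenia agreement on 19.3.2: 19.1.3.1 not covered; anti-dumping (Arlenia, 19.1): +12%; total 18% + 12% = 30%. → 30%.
Line C: transformer → 19.2; rated 55 kW → 19.2.2; for motor vehicles → 19.2.2.1. Scheduled 10%. Selvast agreement on 19.3.3.3: 19.2.2.1 not covered. → 10%.
Sum: 10% + 30% + 10% = 50%.

50%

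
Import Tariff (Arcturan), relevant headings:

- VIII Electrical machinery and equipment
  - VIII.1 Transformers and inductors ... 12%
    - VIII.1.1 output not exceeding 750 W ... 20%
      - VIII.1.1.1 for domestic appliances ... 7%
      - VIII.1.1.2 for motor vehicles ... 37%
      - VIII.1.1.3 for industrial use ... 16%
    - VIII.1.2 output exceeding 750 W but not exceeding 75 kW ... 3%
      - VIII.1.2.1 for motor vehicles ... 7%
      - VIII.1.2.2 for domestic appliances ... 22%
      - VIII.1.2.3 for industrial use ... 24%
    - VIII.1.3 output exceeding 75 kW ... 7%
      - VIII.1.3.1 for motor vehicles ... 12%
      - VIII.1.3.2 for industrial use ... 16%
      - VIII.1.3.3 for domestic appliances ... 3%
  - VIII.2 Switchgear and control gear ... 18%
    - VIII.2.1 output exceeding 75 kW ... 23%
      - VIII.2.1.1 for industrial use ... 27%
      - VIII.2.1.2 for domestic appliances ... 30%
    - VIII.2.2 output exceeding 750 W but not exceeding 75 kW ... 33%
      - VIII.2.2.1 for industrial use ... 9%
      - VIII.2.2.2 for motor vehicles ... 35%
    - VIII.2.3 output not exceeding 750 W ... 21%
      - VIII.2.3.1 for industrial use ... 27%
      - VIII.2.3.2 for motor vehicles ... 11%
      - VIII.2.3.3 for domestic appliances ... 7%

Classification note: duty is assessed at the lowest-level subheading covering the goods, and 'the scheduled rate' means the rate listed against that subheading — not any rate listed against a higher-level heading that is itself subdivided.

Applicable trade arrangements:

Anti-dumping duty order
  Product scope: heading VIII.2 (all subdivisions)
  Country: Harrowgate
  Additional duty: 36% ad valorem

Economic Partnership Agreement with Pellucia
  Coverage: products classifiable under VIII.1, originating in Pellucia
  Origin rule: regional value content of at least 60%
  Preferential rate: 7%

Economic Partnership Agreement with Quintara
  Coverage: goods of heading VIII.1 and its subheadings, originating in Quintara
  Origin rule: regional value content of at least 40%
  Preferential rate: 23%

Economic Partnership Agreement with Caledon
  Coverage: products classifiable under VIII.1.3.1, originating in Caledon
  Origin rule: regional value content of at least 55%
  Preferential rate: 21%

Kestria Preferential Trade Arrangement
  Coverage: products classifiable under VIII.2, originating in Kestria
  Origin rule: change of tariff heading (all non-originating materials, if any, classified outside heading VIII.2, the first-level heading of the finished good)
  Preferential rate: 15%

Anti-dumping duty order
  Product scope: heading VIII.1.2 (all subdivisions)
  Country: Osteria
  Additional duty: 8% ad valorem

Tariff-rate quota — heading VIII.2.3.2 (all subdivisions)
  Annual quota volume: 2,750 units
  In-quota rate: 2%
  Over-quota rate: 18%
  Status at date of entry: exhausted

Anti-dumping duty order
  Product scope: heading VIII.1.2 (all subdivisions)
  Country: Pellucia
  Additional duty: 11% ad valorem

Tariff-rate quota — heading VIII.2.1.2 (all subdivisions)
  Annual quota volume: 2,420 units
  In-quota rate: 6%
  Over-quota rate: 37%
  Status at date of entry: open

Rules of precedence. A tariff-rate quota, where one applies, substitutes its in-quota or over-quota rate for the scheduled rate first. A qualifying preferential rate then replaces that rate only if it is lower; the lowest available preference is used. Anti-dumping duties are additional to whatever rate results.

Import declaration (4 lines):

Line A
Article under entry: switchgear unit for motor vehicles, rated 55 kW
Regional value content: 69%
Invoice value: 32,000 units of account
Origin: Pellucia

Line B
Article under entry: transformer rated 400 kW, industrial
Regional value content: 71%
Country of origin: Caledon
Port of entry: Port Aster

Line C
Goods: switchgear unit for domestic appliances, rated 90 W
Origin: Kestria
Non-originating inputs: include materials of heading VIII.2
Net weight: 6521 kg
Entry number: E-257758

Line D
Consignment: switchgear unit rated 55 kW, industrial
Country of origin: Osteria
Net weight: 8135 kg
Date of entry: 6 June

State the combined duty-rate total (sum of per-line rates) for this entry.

67%

Line A: switchgear unit → VIII.2; rated 55 kW → VIII.2.2; for motor vehicles → VIII.2.2.2. Scheduled 35%. Pellucia agreement on VIII.1: VIII.2.2.2 not covered. → 35%.
Line B: transformer → VIII.1; rated 400 kW → VIII.1.3; industrial → VIII.1.3.2. Scheduled 16%. Caledon agreement on VIII.1.3.1: VIII.1.3.2 not covered. → 16%.
Line C: switchgear unit → VIII.2; rated 90 W → VIII.2.3; for domestic appliances → VIII.2.3.3. Scheduled 7%. Kestria agreement on VIII.2: CTH not met. → 7%.
Line D: switchgear unit → VIII.2; rated 55 kW → VIII.2.2; industrial → VIII.2.2.1. Scheduled 9%. No special measure applies. → 9%.
Sum: 35% + 16% + 7% + 9% = 67%.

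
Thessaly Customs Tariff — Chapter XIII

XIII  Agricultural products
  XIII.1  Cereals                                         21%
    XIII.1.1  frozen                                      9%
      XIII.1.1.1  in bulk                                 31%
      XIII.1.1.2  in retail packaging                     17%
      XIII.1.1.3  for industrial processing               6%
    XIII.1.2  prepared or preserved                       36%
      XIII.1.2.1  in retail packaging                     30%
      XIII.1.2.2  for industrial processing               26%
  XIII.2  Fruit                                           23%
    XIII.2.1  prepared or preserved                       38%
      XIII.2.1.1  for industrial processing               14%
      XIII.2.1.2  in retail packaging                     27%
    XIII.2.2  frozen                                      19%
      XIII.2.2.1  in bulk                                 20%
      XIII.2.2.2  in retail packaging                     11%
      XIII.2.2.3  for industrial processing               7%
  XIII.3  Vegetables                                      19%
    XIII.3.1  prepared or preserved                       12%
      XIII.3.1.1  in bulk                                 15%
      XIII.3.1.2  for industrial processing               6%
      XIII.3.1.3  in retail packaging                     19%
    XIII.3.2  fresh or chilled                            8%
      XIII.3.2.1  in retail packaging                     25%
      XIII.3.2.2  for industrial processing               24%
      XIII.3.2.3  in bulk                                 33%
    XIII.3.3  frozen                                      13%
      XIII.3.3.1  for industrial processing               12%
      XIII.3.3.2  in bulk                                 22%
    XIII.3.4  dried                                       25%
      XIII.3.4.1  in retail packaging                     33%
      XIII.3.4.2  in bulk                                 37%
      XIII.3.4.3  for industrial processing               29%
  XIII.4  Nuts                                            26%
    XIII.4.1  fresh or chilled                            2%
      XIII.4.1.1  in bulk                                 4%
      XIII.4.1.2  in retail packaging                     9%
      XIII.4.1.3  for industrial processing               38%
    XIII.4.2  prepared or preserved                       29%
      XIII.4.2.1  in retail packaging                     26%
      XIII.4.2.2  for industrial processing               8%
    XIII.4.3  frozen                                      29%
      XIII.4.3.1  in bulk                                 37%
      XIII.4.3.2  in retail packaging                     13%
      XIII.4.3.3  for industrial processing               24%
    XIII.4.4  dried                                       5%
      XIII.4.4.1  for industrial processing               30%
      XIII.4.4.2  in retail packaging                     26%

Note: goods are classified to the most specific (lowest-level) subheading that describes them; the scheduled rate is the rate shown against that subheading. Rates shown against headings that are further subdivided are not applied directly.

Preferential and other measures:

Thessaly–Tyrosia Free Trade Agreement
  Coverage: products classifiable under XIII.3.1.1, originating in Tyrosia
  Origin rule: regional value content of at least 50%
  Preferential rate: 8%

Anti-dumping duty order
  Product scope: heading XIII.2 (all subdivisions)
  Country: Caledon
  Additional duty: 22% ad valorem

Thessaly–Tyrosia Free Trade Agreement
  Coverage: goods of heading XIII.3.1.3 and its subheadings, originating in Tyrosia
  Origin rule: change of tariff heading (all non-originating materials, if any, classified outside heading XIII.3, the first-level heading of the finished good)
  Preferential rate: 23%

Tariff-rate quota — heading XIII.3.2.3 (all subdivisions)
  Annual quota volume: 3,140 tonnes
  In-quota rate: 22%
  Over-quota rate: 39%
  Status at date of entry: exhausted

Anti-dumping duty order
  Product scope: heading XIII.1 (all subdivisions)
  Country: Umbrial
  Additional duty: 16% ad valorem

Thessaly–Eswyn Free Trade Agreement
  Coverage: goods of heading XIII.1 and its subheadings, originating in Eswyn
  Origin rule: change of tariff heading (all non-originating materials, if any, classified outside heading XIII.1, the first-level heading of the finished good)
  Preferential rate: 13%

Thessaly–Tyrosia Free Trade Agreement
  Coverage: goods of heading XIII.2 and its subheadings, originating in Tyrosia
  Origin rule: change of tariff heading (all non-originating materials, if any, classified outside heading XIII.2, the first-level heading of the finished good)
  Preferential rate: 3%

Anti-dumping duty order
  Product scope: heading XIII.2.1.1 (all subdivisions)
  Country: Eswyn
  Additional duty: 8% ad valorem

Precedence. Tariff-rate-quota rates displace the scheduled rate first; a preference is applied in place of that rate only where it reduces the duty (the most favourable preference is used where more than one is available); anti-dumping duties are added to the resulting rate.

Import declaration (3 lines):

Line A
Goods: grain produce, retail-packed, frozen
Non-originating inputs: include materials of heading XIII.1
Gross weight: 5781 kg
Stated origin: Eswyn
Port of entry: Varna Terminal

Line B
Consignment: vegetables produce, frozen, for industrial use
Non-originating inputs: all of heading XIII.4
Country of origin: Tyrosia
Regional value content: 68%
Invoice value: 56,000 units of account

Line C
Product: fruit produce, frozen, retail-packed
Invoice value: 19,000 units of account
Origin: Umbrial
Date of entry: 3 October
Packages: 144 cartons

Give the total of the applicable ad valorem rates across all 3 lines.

Line A: grain → XIII.1; frozen → XIII.1.1; retail-packed → XIII.1.1.2. Scheduled 17%. Eswyn agreement on XIII.1: CTH not met. → 17%.
Line B: vegetables → XIII.3; frozen → XIII.3.3; for industrial use → XIII.3.3.1. Scheduled 12%. Tyrosia agreement on XIII.3.1.1: XIII.3.3.1 not covered; Tyrosia agreement on XIII.3.1.3: XIII.3.3.1 not covered; Tyrosia agreement on XIII.2: XIII.3.3.1 not covered. → 12%.
Line C: fruit → XIII.2; frozen → XIII.2.2; retail-packed → XIII.2.2.2. Scheduled 11%. No special measure applies. → 11%.
Sum: 17% + 12% + 11% = 40%.

40%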